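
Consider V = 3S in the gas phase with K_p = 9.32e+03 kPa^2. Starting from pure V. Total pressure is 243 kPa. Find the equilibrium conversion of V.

X = 0.210

Take 1 mol V as basis and let X be its fractional conversion, so ξ = X.
At extent ξ: n_V = 1 − X; n_S = 3X.
Total moles n_T = 1 + 2X.
Mole fractions y_i = n_i/n_T; K_p = p_S^3 / (p_V) with p_i = y_i·P.
Equating to 9.32e+03 kPa^2 and solving on 0 < X < 1: X = 0.210.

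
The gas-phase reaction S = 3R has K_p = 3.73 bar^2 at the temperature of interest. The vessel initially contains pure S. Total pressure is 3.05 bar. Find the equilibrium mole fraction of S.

y_S = 0.439

Let X = conversion of S (basis 1 mol S); extent of reaction ξ = X.
Species balance: n_S = 1 − X; n_R = 3X.
Summing: n_T = 1 + 2X.
y_i = n_i/n_T, p_i = y_i·P. K_p = p_R^3 / (p_S).
This yields a degree-3 equation in X; solving on (0,1), X = 0.298.
Then n_S = 0.702, n_T = 1.6, so y_S = 0.439.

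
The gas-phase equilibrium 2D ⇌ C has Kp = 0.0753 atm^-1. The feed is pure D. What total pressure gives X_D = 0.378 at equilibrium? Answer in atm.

P = 5.26 atm

Basis: 1 mol D initially; let X = conversion of D. Extent ξ = 0.5X.
At extent ξ: n_D = 1 − X; n_C = 0.5X.
n_T = Σnᵢ = 1 − 0.5X.
Kp = p_C / (p_D^2) with p_i = (n_i/n_T)·P.
At X = 0.378: the mole-fraction product g(X) = Π y_i^ν_i = 0.3962. Since Kp = g(X)·P^{-1}, P = (g/Kp)^(1/1) = (0.3962/0.0753)^(1/1) = 5.26 atm.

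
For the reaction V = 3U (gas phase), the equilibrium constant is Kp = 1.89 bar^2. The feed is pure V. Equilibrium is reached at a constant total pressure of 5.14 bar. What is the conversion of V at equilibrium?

Basis: 1 mol V initially; let X = conversion of V. Extent ξ = X.
Species balance: n_V = 1 − X; n_U = 3X.
Total moles n_T = 1 + 2X.
With p_i = (n_i/n_T)P, Kp = p_U^3 / (p_V).
This yields a degree-3 equation in X; solving on (0,1), X = 0.157.

X = 0.157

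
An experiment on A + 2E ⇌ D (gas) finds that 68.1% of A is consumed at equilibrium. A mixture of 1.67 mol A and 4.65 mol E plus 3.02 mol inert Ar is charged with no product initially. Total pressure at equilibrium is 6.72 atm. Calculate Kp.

Kp = 0.418 atm^-2

Take 1.67 mol A as basis and let X be its fractional conversion, so ξ = 1.67X.
Species balance: n_A = 1.67 − 1.67X; n_E = 4.65 − 3.34X; n_D = 1.67X; n_I = 3.02 (inert).
Summing: n_T = 9.34 − 3.34X.
At X = 0.681: n_A = 0.533, n_E = 2.38, n_D = 1.14, n_T = 7.07.
p_i = (n_i/n_T)·P. Kp = p_D / (p_A p_E^2) = 0.418 atm^-2.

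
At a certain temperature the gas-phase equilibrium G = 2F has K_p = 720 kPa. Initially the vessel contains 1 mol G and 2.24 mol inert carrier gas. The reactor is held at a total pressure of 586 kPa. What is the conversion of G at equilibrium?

Let X = conversion of G (basis 1 mol G); extent of reaction ξ = X.
Moles: n_G = 1 − X; n_F = 2X; n_I = 2.24 (inert).
Total moles n_T = 3.24 + X.
y_i = n_i/n_T, p_i = y_i·P. K_p = p_F^2 / (p_G).
Setting this equal to 720 kPa and taking the physical root (0 < X < 1) gives X = 0.648.

X = 0.648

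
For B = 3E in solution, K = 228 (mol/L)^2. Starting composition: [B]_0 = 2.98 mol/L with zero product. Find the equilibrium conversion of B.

X = 0.676

Let X = conversion of B; extent ξ = 2.98·X mol/L.
Concentrations: [B] = 2.98 − 2.98X; [E] = 8.94X.
K = [E]^3 / ([B]).
This equals 228 at X = 0.676 (the root in 0 < X < 1).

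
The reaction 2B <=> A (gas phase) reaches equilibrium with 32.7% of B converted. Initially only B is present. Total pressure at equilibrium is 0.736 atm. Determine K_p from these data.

Let X = conversion of B (basis 1 mol B); extent of reaction ξ = 0.5X.
At extent ξ: n_B = 1 − X; n_A = 0.5X.
n_T = Σnᵢ = 1 − 0.5X.
At X = 0.327: n_B = 0.673, n_A = 0.164, n_T = 0.837.
p_i = (n_i/n_T)·P. K_p = p_A / (p_B^2) = 0.41 atm^-1.

K_p = 0.41 atm^-1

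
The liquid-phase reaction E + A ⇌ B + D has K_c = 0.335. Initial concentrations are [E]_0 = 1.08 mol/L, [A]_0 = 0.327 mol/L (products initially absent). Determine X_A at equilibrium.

Let X = conversion of A; extent ξ = 0.327·X mol/L.
Concentrations: [E] = 1.08 − 0.327X; [A] = 0.327 − 0.327X; [B] = 0.327X; [D] = 0.327X.
K_c = [B] [D] / ([E] [A]).
Solving K_c = 0.335 for X ∈ (0,1): X = 0.601.

X = 0.601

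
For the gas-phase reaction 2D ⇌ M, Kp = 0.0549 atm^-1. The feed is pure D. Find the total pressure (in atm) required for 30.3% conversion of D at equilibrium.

Let X = conversion of D (basis 1 mol D); extent of reaction ξ = 0.5X.
At extent ξ: n_D = 1 − X; n_M = 0.5X.
n_T = Σnᵢ = 1 − 0.5X.
Kp = p_M / (p_D^2) with p_i = (n_i/n_T)·P.
At X = 0.303: the mole-fraction product g(X) = Π y_i^ν_i = 0.2646. Since Kp = g(X)·P^{-1}, P = (g/Kp)^(1/1) = (0.2646/0.0549)^(1/1) = 4.82 atm.

P = 4.82 atm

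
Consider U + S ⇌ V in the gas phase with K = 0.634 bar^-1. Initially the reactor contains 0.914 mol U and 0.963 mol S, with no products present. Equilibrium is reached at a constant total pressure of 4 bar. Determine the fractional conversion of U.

Basis: 0.914 mol U initially; let X = conversion of U. Extent ξ = 0.914X.
Species balance: n_U = 0.914 − 0.914X; n_S = 0.963 − 0.914X; n_V = 0.914X.
n_T = Σnᵢ = 1.88 − 0.914X.
With p_i = (n_i/n_T)P, K = p_V / (p_U p_S).
Substituting and setting equal to 0.634 bar^-1 gives a polynomial in X; the root in (0,1) is X = 0.480.

X = 0.480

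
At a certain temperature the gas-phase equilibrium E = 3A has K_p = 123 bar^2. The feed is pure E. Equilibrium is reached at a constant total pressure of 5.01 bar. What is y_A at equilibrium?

Take 1 mol E as basis and let X be its fractional conversion, so ξ = X.
Mole table: n_E = 1 − X; n_A = 3X.
n_T = Σnᵢ = 1 + 2X.
With p_i = (n_i/n_T)P, K_p = p_A^3 / (p_E).
Setting this equal to 123 bar^2 and taking the physical root (0 < X < 1) gives X = 0.685.
Then n_A = 2.05, n_T = 2.37, so y_A = 0.867.

y_A = 0.867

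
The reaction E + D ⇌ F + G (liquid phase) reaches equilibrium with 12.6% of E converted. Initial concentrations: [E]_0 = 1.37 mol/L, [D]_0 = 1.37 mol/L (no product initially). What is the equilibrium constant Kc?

Let X = conversion of E.
Concentrations: [E] = 1.37 − 1.37X; [D] = 1.37 − 1.37X; [F] = 1.37X; [G] = 1.37X.
At X = 0.126: [E] = 1.2, [D] = 1.2, [F] = 0.173, [G] = 0.173.
Kc = [F] [G] / ([E] [D]) = 0.0208.

Kc = 0.0208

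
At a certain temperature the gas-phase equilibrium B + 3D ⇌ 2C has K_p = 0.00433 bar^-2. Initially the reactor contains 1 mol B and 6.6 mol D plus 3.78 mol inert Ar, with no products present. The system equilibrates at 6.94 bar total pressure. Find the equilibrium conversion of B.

X = 0.255

Basis: 1 mol B initially; let X = conversion of B. Extent ξ = X.
Species balance: n_B = 1 − X; n_D = 6.6 − 3X; n_C = 2X; n_I = 3.78 (inert).
n_T = Σnᵢ = 11.4 − 2X.
y_i = n_i/n_T, p_i = y_i·P. K_p = p_C^2 / (p_B p_D^3).
Substituting and setting equal to 0.00433 bar^-2 gives a polynomial in X; the root in (0,1) is X = 0.255.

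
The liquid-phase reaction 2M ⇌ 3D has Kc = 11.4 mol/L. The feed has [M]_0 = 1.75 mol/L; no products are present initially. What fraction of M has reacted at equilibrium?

X = 0.635

Let X = conversion of M; extent ξ = 1.75X/2 mol/L.
Concentrations: [M] = 1.75 − 1.75X; [D] = 2.62X.
Kc = [D]^3 / ([M]^2).
Equating to 11.4 mol/L: the physical root is X = 0.635.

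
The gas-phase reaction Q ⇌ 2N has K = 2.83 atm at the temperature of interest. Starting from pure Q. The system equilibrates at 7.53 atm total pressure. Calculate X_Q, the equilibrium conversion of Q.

X = 0.293

Take 1 mol Q as basis and let X be its fractional conversion, so ξ = X.
At extent ξ: n_Q = 1 − X; n_N = 2X.
n_T = Σnᵢ = 1 + X.
With p_i = (n_i/n_T)P, K = p_N^2 / (p_Q).
Equating to 2.83 atm and solving on 0 < X < 1: X = 0.293.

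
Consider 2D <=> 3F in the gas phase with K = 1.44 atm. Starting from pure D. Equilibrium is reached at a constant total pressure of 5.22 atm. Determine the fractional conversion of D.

Take 1 mol D as basis and let X be its fractional conversion, so ξ = 0.5X.
Mole table: n_D = 1 − X; n_F = 1.5X.
Summing: n_T = 1 + 0.5X.
Mole fractions y_i = n_i/n_T; K = p_F^3 / (p_D^2) with p_i = y_i·P.
Substituting and setting equal to 1.44 atm gives a polynomial in X; the root in (0,1) is X = 0.345.

X = 0.345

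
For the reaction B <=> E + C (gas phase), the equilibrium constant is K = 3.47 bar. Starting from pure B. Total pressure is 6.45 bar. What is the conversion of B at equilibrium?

X = 0.591

Take 1 mol B as basis and let X be its fractional conversion, so ξ = X.
Species balance: n_B = 1 − X; n_E = X; n_C = X.
n_T = Σnᵢ = 1 + X.
y_i = n_i/n_T, p_i = y_i·P. K = p_E p_C / (p_B).
Substituting and setting equal to 3.47 bar gives a polynomial in X; the root in (0,1) is X = 0.591.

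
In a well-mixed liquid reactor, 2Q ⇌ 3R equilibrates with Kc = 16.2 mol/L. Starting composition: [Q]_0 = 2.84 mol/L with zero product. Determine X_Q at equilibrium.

X = 0.622

Let X = conversion of Q; extent ξ = 2.84X/2 mol/L.
Concentrations: [Q] = 2.84 − 2.84X; [R] = 4.26X.
Kc = [R]^3 / ([Q]^2).
Solving Kc = 16.2 for X ∈ (0,1): X = 0.622.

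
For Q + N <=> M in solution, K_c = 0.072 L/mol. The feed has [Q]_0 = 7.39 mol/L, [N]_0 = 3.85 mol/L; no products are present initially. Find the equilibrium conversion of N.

Let X = conversion of N; extent ξ = 3.85·X mol/L.
Concentrations: [Q] = 7.39 − 3.85X; [N] = 3.85 − 3.85X; [M] = 3.85X.
K_c = [M] / ([Q] [N]).
Setting equal to 0.072 and solving for X on (0,1) gives X = 0.309.

X = 0.309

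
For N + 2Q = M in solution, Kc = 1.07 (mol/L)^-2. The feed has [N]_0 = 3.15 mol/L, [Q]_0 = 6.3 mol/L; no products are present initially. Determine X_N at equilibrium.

X = 0.741

Let X = conversion of N; extent ξ = 3.15·X mol/L.
Concentrations: [N] = 3.15 − 3.15X; [Q] = 6.3 − 6.3X; [M] = 3.15X.
Kc = [M] / ([N] [Q]^2).
Setting equal to 1.07 and solving for X on (0,1) gives X = 0.741.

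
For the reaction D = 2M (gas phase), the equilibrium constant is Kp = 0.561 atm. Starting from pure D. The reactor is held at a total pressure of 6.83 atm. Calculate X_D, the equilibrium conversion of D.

Take 1 mol D as basis and let X be its fractional conversion, so ξ = X.
Mole table: n_D = 1 − X; n_M = 2X.
Total moles n_T = 1 + X.
Mole fractions y_i = n_i/n_T; Kp = p_M^2 / (p_D) with p_i = y_i·P.
Setting this equal to 0.561 atm and taking the physical root (0 < X < 1) gives X = 0.142.

X = 0.142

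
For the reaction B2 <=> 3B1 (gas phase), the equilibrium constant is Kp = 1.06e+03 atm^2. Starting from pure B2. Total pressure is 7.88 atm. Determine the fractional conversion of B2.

X = 0.863

Take 1 mol B2 as basis and let X be its fractional conversion, so ξ = X.
At extent ξ: n_B2 = 1 − X; n_B1 = 3X.
n_T = Σnᵢ = 1 + 2X.
With p_i = (n_i/n_T)P, Kp = p_B1^3 / (p_B2).
Substituting and setting equal to 1.06e+03 atm^2 gives a polynomial in X; the root in (0,1) is X = 0.863.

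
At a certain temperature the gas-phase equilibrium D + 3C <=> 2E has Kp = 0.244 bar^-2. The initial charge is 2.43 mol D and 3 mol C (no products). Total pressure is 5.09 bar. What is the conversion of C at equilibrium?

Let X = conversion of C (basis 3 mol C); extent of reaction ξ = X.
At extent ξ: n_D = 2.43 − X; n_C = 3 − 3X; n_E = 2X.
Total moles n_T = 5.43 − 2X.
y_i = n_i/n_T, p_i = y_i·P. Kp = p_E^2 / (p_D p_C^3).
Equating to 0.244 bar^-2 and solving on 0 < X < 1: X = 0.575.

X = 0.575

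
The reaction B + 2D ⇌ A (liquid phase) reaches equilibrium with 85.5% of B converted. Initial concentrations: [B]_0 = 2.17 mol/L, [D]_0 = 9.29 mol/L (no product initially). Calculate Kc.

Kc = 0.189 (mol/L)^-2

Let X = conversion of B.
Concentrations: [B] = 2.17 − 2.17X; [D] = 9.29 − 4.34X; [A] = 2.17X.
At X = 0.855: [B] = 0.315, [D] = 5.58, [A] = 1.86.
Kc = [A] / ([B] [D]^2) = 0.189 (mol/L)^-2.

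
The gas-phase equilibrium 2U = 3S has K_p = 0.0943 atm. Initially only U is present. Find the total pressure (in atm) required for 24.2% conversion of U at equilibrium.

Basis: 1 mol U initially; let X = conversion of U. Extent ξ = 0.5X.
Mole table: n_U = 1 − X; n_S = 1.5X.
Summing: n_T = 1 + 0.5X.
K_p = p_S^3 / (p_U^2) with p_i = (n_i/n_T)·P.
At X = 0.242: the mole-fraction product g(X) = Π y_i^ν_i = 0.07426. Since K_p = g(X)·P^{1}, P = (K_p/g)^(1/1) = (0.0943/0.07426)^(1/1) = 1.27 atm.

P = 1.27 atm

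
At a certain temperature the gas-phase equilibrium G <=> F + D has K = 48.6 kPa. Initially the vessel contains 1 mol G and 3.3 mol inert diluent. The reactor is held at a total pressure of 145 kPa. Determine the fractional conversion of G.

Basis: 1 mol G initially; let X = conversion of G. Extent ξ = X.
Species balance: n_G = 1 − X; n_F = X; n_D = X; n_I = 3.3 (inert).
n_T = Σnᵢ = 4.3 + X.
Mole fractions y_i = n_i/n_T; K = p_F p_D / (p_G) with p_i = y_i·P.
Substituting and setting equal to 48.6 kPa gives a polynomial in X; the root in (0,1) is X = 0.704.

X = 0.704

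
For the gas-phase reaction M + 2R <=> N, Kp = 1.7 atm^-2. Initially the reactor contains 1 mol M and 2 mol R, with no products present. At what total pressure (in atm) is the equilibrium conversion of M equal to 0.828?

Let X = conversion of M (basis 1 mol M); extent of reaction ξ = X.
At extent ξ: n_M = 1 − X; n_R = 2 − 2X; n_N = X.
n_T = Σnᵢ = 3 − 2X.
Kp = p_N / (p_M p_R^2) with p_i = (n_i/n_T)·P.
At X = 0.828: the mole-fraction product g(X) = Π y_i^ν_i = 73.48. Since Kp = g(X)·P^{-2}, P = (g/Kp)^(1/2) = (73.48/1.7)^(1/2) = 6.57 atm.

P = 6.57 atm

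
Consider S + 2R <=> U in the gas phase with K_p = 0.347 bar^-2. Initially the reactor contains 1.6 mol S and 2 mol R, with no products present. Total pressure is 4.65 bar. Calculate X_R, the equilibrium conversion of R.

Let X = conversion of R (basis 2 mol R); extent of reaction ξ = X.
Species balance: n_S = 1.6 − X; n_R = 2 − 2X; n_U = X.
Summing: n_T = 3.6 − 2X.
y_i = n_i/n_T, p_i = y_i·P. K_p = p_U / (p_S p_R^2).
Setting this equal to 0.347 bar^-2 and taking the physical root (0 < X < 1) gives X = 0.652.

X = 0.652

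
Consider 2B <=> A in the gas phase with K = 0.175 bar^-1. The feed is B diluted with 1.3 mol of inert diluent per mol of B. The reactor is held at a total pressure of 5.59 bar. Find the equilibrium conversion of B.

Basis: 1 mol B initially; let X = conversion of B. Extent ξ = 0.5X.
Species balance: n_B = 1 − X; n_A = 0.5X; n_I = 1.3 (inert).
Total moles n_T = 2.3 − 0.5X.
Mole fractions y_i = n_i/n_T; K = p_A / (p_B^2) with p_i = y_i·P.
This yields a degree-2 equation in X; solving on (0,1), X = 0.369.

X = 0.369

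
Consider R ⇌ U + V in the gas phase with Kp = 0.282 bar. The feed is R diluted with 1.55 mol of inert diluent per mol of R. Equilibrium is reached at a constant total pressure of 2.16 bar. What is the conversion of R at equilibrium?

Basis: 1 mol R initially; let X = conversion of R. Extent ξ = X.
Moles: n_R = 1 − X; n_U = X; n_V = X; n_I = 1.55 (inert).
n_T = Σnᵢ = 2.55 + X.
y_i = n_i/n_T, p_i = y_i·P. Kp = p_U p_V / (p_R).
This yields a degree-2 equation in X; solving on (0,1), X = 0.460.

X = 0.460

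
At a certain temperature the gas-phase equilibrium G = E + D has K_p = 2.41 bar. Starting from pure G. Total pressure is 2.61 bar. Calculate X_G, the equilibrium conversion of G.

X = 0.693

Take 1 mol G as basis and let X be its fractional conversion, so ξ = X.
At extent ξ: n_G = 1 − X; n_E = X; n_D = X.
Summing: n_T = 1 + X.
Mole fractions y_i = n_i/n_T; K_p = p_E p_D / (p_G) with p_i = y_i·P.
Substituting and setting equal to 2.41 bar gives a polynomial in X; the root in (0,1) is X = 0.693.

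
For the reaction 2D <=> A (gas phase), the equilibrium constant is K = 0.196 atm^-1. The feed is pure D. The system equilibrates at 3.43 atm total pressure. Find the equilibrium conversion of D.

Take 1 mol D as basis and let X be its fractional conversion, so ξ = 0.5X.
Mole table: n_D = 1 − X; n_A = 0.5X.
Summing: n_T = 1 − 0.5X.
y_i = n_i/n_T, p_i = y_i·P. K = p_A / (p_D^2).
Setting this equal to 0.196 atm^-1 and taking the physical root (0 < X < 1) gives X = 0.479.

X = 0.479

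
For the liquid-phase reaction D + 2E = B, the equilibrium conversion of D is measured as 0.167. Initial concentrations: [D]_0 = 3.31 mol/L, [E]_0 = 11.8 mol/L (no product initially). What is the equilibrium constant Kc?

Let X = conversion of D.
Concentrations: [D] = 3.31 − 3.31X; [E] = 11.8 − 6.62X; [B] = 3.31X.
At X = 0.167: [D] = 2.76, [E] = 10.7, [B] = 0.553.
Kc = [B] / ([D] [E]^2) = 0.00175 (mol/L)^-2.

Kc = 0.00175 (mol/L)^-2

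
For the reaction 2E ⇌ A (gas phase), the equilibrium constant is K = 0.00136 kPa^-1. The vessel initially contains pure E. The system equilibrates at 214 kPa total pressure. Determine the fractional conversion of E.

X = 0.320

Let X = conversion of E (basis 1 mol E); extent of reaction ξ = 0.5X.
At extent ξ: n_E = 1 − X; n_A = 0.5X.
n_T = Σnᵢ = 1 − 0.5X.
Mole fractions y_i = n_i/n_T; K = p_A / (p_E^2) with p_i = y_i·P.
Setting this equal to 0.00136 kPa^-1 and taking the physical root (0 < X < 1) gives X = 0.320.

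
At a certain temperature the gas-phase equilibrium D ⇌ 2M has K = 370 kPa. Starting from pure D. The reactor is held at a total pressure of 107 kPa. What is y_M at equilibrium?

y_M = 0.810

Basis: 1 mol D initially; let X = conversion of D. Extent ξ = X.
Mole table: n_D = 1 − X; n_M = 2X.
Summing: n_T = 1 + X.
Mole fractions y_i = n_i/n_T; K = p_M^2 / (p_D) with p_i = y_i·P.
Setting this equal to 370 kPa and taking the physical root (0 < X < 1) gives X = 0.681.
Then n_M = 1.36, n_T = 1.68, so y_M = 0.810.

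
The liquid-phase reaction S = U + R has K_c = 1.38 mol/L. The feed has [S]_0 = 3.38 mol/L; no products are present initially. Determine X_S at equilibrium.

X = 0.467

Let X = conversion of S; extent ξ = 3.38·X mol/L.
Concentrations: [S] = 3.38 − 3.38X; [U] = 3.38X; [R] = 3.38X.
K_c = [U] [R] / ([S]).
Setting equal to 1.38 and solving for X on (0,1) gives X = 0.467.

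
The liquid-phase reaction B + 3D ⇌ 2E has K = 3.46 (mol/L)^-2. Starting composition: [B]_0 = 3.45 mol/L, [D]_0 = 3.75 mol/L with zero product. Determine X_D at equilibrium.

X = 0.794

Let X = conversion of D; extent ξ = 3.75X/3 mol/L.
Concentrations: [B] = 3.45 − 1.25X; [D] = 3.75 − 3.75X; [E] = 2.5X.
K = [E]^2 / ([B] [D]^3).
This equals 3.46 at X = 0.794 (the root in 0 < X < 1).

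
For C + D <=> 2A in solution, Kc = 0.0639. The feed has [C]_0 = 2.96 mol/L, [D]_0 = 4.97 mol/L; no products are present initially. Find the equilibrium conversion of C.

X = 0.145

Let X = conversion of C; extent ξ = 2.96·X mol/L.
Concentrations: [C] = 2.96 − 2.96X; [D] = 4.97 − 2.96X; [A] = 5.92X.
Kc = [A]^2 / ([C] [D]).
This equals 0.0639 at X = 0.145 (the root in 0 < X < 1).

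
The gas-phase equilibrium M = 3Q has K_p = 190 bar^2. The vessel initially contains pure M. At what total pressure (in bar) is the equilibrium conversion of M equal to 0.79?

Take 1 mol M as basis and let X be its fractional conversion, so ξ = X.
Species balance: n_M = 1 − X; n_Q = 3X.
Summing: n_T = 1 + 2X.
K_p = p_Q^3 / (p_M) with p_i = (n_i/n_T)·P.
At X = 0.79: the mole-fraction product g(X) = Π y_i^ν_i = 9.523. Since K_p = g(X)·P^{2}, P = (K_p/g)^(1/2) = (190/9.523)^(1/2) = 4.47 bar.

P = 4.47 bar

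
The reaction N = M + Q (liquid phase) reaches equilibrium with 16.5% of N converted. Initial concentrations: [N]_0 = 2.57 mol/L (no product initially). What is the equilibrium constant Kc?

Kc = 0.0838 mol/L

Let X = conversion of N.
Concentrations: [N] = 2.57 − 2.57X; [M] = 2.57X; [Q] = 2.57X.
At X = 0.165: [N] = 2.15, [M] = 0.424, [Q] = 0.424.
Kc = [M] [Q] / ([N]) = 0.0838 mol/L.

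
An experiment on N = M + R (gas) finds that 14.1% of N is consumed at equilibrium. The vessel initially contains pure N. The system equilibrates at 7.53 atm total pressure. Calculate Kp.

Basis: 1 mol N initially; let X = conversion of N. Extent ξ = X.
Species balance: n_N = 1 − X; n_M = X; n_R = X.
Summing: n_T = 1 + X.
At X = 0.141: n_N = 0.859, n_M = 0.141, n_R = 0.141, n_T = 1.14.
p_i = (n_i/n_T)·P. Kp = p_M p_R / (p_N) = 0.153 atm.

Kp = 0.153 atm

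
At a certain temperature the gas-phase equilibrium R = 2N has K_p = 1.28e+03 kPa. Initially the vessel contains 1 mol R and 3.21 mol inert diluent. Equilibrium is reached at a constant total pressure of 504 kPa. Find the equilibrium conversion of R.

X = 0.799

Take 1 mol R as basis and let X be its fractional conversion, so ξ = X.
Mole table: n_R = 1 − X; n_N = 2X; n_I = 3.21 (inert).
Summing: n_T = 4.21 + X.
y_i = n_i/n_T, p_i = y_i·P. K_p = p_N^2 / (p_R).
Setting this equal to 1.28e+03 kPa and taking the physical root (0 < X < 1) gives X = 0.799.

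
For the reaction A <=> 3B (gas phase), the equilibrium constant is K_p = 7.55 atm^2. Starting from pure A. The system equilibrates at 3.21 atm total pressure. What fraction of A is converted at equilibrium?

X = 0.373

Basis: 1 mol A initially; let X = conversion of A. Extent ξ = X.
Moles: n_A = 1 − X; n_B = 3X.
n_T = Σnᵢ = 1 + 2X.
y_i = n_i/n_T, p_i = y_i·P. K_p = p_B^3 / (p_A).
Substituting and setting equal to 7.55 atm^2 gives a polynomial in X; the root in (0,1) is X = 0.373.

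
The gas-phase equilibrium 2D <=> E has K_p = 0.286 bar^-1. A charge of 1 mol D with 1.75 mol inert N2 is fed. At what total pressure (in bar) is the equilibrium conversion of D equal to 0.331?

Basis: 1 mol D initially; let X = conversion of D. Extent ξ = 0.5X.
At extent ξ: n_D = 1 − X; n_E = 0.5X; n_I = 1.75 (inert).
n_T = Σnᵢ = 2.75 − 0.5X.
K_p = p_E / (p_D^2) with p_i = (n_i/n_T)·P.
At X = 0.331: the mole-fraction product g(X) = Π y_i^ν_i = 0.9557. Since K_p = g(X)·P^{-1}, P = (g/K_p)^(1/1) = (0.9557/0.286)^(1/1) = 3.34 bar.

P = 3.34 bar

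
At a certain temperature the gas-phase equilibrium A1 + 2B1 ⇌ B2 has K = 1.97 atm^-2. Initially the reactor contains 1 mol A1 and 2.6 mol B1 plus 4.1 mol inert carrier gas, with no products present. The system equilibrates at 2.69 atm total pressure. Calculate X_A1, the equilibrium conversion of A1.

Let X = conversion of A1 (basis 1 mol A1); extent of reaction ξ = X.
Species balance: n_A1 = 1 − X; n_B1 = 2.6 − 2X; n_B2 = X; n_I = 4.1 (inert).
Summing: n_T = 7.7 − 2X.
Mole fractions y_i = n_i/n_T; K = p_B2 / (p_A1 p_B1^2) with p_i = y_i·P.
Equating to 1.97 atm^-2 and solving on 0 < X < 1: X = 0.465.

X = 0.465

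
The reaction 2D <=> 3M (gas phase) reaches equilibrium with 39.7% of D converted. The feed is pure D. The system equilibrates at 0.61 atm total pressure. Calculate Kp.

Kp = 0.296 atm

Take 1 mol D as basis and let X be its fractional conversion, so ξ = 0.5X.
Mole table: n_D = 1 − X; n_M = 1.5X.
n_T = Σnᵢ = 1 + 0.5X.
At X = 0.397: n_D = 0.603, n_M = 0.596, n_T = 1.2.
p_i = (n_i/n_T)·P. Kp = p_M^3 / (p_D^2) = 0.296 atm.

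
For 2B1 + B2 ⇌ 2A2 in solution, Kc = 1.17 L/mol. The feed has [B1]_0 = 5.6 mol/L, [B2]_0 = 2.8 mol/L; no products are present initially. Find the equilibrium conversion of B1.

X = 0.549

Let X = conversion of B1; extent ξ = 5.6X/2 mol/L.
Concentrations: [B1] = 5.6 − 5.6X; [B2] = 2.8 − 2.8X; [A2] = 5.6X.
Kc = [A2]^2 / ([B1]^2 [B2]).
Solving Kc = 1.17 for X ∈ (0,1): X = 0.549.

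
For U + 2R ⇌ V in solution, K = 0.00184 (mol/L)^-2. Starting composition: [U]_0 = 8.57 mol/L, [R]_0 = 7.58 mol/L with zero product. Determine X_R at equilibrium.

X = 0.158

Let X = conversion of R; extent ξ = 7.58X/2 mol/L.
Concentrations: [U] = 8.57 − 3.79X; [R] = 7.58 − 7.58X; [V] = 3.79X.
K = [V] / ([U] [R]^2).
Solving K = 0.00184 for X ∈ (0,1): X = 0.158.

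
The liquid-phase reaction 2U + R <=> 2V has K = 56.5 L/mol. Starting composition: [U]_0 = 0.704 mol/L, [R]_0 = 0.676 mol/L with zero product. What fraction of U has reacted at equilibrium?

X = 0.824

Let X = conversion of U; extent ξ = 0.704X/2 mol/L.
Concentrations: [U] = 0.704 − 0.704X; [R] = 0.676 − 0.352X; [V] = 0.704X.
K = [V]^2 / ([U]^2 [R]).
Solving K = 56.5 for X ∈ (0,1): X = 0.824.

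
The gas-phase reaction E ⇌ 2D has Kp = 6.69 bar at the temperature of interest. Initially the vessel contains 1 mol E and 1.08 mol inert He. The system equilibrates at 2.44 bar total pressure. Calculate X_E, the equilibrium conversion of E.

Let X = conversion of E (basis 1 mol E); extent of reaction ξ = X.
Moles: n_E = 1 − X; n_D = 2X; n_I = 1.08 (inert).
n_T = Σnᵢ = 2.08 + X.
y_i = n_i/n_T, p_i = y_i·P. Kp = p_D^2 / (p_E).
Equating to 6.69 bar and solving on 0 < X < 1: X = 0.726.

X = 0.726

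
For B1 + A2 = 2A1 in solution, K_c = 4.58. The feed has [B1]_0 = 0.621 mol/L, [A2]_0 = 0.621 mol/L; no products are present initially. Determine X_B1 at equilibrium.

Let X = conversion of B1; extent ξ = 0.621·X mol/L.
Concentrations: [B1] = 0.621 − 0.621X; [A2] = 0.621 − 0.621X; [A1] = 1.24X.
K_c = [A1]^2 / ([B1] [A2]).
This equals 4.58 at X = 0.517 (the root in 0 < X < 1).

X = 0.517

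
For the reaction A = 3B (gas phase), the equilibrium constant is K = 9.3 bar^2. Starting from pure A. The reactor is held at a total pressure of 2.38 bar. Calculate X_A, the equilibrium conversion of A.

Let X = conversion of A (basis 1 mol A); extent of reaction ξ = X.
Mole table: n_A = 1 − X; n_B = 3X.
Summing: n_T = 1 + 2X.
y_i = n_i/n_T, p_i = y_i·P. K = p_B^3 / (p_A).
Substituting and setting equal to 9.3 bar^2 gives a polynomial in X; the root in (0,1) is X = 0.495.

X = 0.495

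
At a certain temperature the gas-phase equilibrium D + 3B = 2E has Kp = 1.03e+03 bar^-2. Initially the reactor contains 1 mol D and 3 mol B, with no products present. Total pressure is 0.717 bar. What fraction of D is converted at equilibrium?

Basis: 1 mol D initially; let X = conversion of D. Extent ξ = X.
Species balance: n_D = 1 − X; n_B = 3 − 3X; n_E = 2X.
Summing: n_T = 4 − 2X.
y_i = n_i/n_T, p_i = y_i·P. Kp = p_E^2 / (p_D p_B^3).
Substituting and setting equal to 1.03e+03 bar^-2 gives a polynomial in X; the root in (0,1) is X = 0.820.

X = 0.820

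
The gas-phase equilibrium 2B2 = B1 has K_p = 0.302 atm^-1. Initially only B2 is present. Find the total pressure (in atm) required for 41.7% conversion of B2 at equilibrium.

P = 1.61 atm

Basis: 1 mol B2 initially; let X = conversion of B2. Extent ξ = 0.5X.
Species balance: n_B2 = 1 − X; n_B1 = 0.5X.
n_T = Σnᵢ = 1 − 0.5X.
K_p = p_B1 / (p_B2^2) with p_i = (n_i/n_T)·P.
At X = 0.417: the mole-fraction product g(X) = Π y_i^ν_i = 0.4855. Since K_p = g(X)·P^{-1}, P = (g/K_p)^(1/1) = (0.4855/0.302)^(1/1) = 1.61 atm.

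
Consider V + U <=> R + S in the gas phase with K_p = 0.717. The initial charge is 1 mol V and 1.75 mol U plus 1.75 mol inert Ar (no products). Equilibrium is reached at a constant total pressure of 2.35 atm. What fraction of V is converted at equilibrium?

X = 0.587

Take 1 mol V as basis and let X be its fractional conversion, so ξ = X.
At extent ξ: n_V = 1 − X; n_U = 1.75 − X; n_R = X; n_S = X; n_I = 1.75 (inert).
Since Δν = 0, n_T = 4.5 throughout.
With p_i = (n_i/n_T)P, K_p = p_R p_S / (p_V p_U).
This yields a degree-2 equation in X; solving on (0,1), X = 0.587.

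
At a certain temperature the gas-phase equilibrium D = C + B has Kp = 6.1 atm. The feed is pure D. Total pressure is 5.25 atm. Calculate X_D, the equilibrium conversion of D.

X = 0.733

Basis: 1 mol D initially; let X = conversion of D. Extent ξ = X.
Mole table: n_D = 1 − X; n_C = X; n_B = X.
Summing: n_T = 1 + X.
Mole fractions y_i = n_i/n_T; Kp = p_C p_B / (p_D) with p_i = y_i·P.
This yields a degree-2 equation in X; solving on (0,1), X = 0.733.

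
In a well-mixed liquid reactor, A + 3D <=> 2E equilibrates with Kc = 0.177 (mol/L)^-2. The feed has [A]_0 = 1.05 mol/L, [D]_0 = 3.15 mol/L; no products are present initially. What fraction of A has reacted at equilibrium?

X = 0.406

Let X = conversion of A; extent ξ = 1.05·X mol/L.
Concentrations: [A] = 1.05 − 1.05X; [D] = 3.15 − 3.15X; [E] = 2.1X.
Kc = [E]^2 / ([A] [D]^3).
Setting equal to 0.177 and solving for X on (0,1) gives X = 0.406.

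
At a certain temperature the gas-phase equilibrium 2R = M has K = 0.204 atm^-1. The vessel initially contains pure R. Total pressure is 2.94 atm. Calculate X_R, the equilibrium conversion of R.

Let X = conversion of R (basis 1 mol R); extent of reaction ξ = 0.5X.
Moles: n_R = 1 − X; n_M = 0.5X.
Total moles n_T = 1 − 0.5X.
y_i = n_i/n_T, p_i = y_i·P. K = p_M / (p_R^2).
Substituting and setting equal to 0.204 atm^-1 gives a polynomial in X; the root in (0,1) is X = 0.458.

X = 0.458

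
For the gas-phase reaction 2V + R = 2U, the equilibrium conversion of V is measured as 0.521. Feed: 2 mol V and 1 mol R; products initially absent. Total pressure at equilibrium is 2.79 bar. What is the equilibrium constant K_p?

K_p = 2.19 bar^-1

Take 2 mol V as basis and let X be its fractional conversion, so ξ = X.
Mole table: n_V = 2 − 2X; n_R = 1 − X; n_U = 2X.
Summing: n_T = 3 − X.
At X = 0.521: n_V = 0.958, n_R = 0.479, n_U = 1.04, n_T = 2.48.
p_i = (n_i/n_T)·P. K_p = p_U^2 / (p_V^2 p_R) = 2.19 bar^-1.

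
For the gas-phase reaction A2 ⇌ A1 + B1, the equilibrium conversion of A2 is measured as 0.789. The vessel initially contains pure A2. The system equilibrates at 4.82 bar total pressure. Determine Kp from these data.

Basis: 1 mol A2 initially; let X = conversion of A2. Extent ξ = X.
Species balance: n_A2 = 1 − X; n_A1 = X; n_B1 = X.
Summing: n_T = 1 + X.
At X = 0.789: n_A2 = 0.211, n_A1 = 0.789, n_B1 = 0.789, n_T = 1.79.
p_i = (n_i/n_T)·P. Kp = p_A1 p_B1 / (p_A2) = 7.95 bar.

Kp = 7.95 bar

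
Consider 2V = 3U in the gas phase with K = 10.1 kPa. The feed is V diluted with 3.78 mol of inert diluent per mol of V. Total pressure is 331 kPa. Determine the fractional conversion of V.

X = 0.284

Take 1 mol V as basis and let X be its fractional conversion, so ξ = 0.5X.
Species balance: n_V = 1 − X; n_U = 1.5X; n_I = 3.78 (inert).
Total moles n_T = 4.78 + 0.5X.
y_i = n_i/n_T, p_i = y_i·P. K = p_U^3 / (p_V^2).
Setting this equal to 10.1 kPa and taking the physical root (0 < X < 1) gives X = 0.284.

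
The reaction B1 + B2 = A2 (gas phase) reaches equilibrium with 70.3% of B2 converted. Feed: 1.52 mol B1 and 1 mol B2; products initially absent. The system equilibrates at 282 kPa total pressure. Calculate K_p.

K_p = 0.0187 kPa^-1

Basis: 1 mol B2 initially; let X = conversion of B2. Extent ξ = X.
Moles: n_B1 = 1.52 − X; n_B2 = 1 − X; n_A2 = X.
Summing: n_T = 2.52 − X.
At X = 0.703: n_B1 = 0.817, n_B2 = 0.297, n_A2 = 0.703, n_T = 1.82.
p_i = (n_i/n_T)·P. K_p = p_A2 / (p_B1 p_B2) = 0.0187 kPa^-1.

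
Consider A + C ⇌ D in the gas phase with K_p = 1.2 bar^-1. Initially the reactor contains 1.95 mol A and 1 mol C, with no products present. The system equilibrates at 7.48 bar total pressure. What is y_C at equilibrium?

Basis: 1 mol C initially; let X = conversion of C. Extent ξ = X.
Mole table: n_A = 1.95 − X; n_C = 1 − X; n_D = X.
Total moles n_T = 2.95 − X.
y_i = n_i/n_T, p_i = y_i·P. K_p = p_D / (p_A p_C).
Equating to 1.2 bar^-1 and solving on 0 < X < 1: X = 0.826.
Then n_C = 0.174, n_T = 2.12, so y_C = 0.082.

y_C = 0.082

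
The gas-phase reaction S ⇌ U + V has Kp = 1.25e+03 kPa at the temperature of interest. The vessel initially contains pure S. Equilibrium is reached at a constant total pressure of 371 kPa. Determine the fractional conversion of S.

X = 0.878

Let X = conversion of S (basis 1 mol S); extent of reaction ξ = X.
Species balance: n_S = 1 − X; n_U = X; n_V = X.
Total moles n_T = 1 + X.
Mole fractions y_i = n_i/n_T; Kp = p_U p_V / (p_S) with p_i = y_i·P.
Equating to 1.25e+03 kPa and solving on 0 < X < 1: X = 0.878.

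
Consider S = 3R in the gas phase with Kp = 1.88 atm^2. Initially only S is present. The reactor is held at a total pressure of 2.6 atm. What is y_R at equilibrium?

Take 1 mol S as basis and let X be its fractional conversion, so ξ = X.
Moles: n_S = 1 − X; n_R = 3X.
Summing: n_T = 1 + 2X.
y_i = n_i/n_T, p_i = y_i·P. Kp = p_R^3 / (p_S).
Equating to 1.88 atm^2 and solving on 0 < X < 1: X = 0.260.
Then n_R = 0.781, n_T = 1.52, so y_R = 0.513.

y_R = 0.513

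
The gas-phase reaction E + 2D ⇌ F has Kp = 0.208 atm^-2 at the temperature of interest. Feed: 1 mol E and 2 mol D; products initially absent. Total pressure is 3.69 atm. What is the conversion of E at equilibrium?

X = 0.441

Take 1 mol E as basis and let X be its fractional conversion, so ξ = X.
Species balance: n_E = 1 − X; n_D = 2 − 2X; n_F = X.
Summing: n_T = 3 − 2X.
y_i = n_i/n_T, p_i = y_i·P. Kp = p_F / (p_E p_D^2).
Substituting and setting equal to 0.208 atm^-2 gives a polynomial in X; the root in (0,1) is X = 0.441.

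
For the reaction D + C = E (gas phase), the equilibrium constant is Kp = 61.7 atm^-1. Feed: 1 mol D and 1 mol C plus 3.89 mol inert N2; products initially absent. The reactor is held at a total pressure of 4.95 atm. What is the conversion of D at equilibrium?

X = 0.880

Basis: 1 mol D initially; let X = conversion of D. Extent ξ = X.
Moles: n_D = 1 − X; n_C = 1 − X; n_E = X; n_I = 3.89 (inert).
Total moles n_T = 5.89 − X.
With p_i = (n_i/n_T)P, Kp = p_E / (p_D p_C).
This yields a degree-2 equation in X; solving on (0,1), X = 0.880.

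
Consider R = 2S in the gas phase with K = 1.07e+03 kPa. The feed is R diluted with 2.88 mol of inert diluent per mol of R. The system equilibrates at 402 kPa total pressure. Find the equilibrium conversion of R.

X = 0.796

Take 1 mol R as basis and let X be its fractional conversion, so ξ = X.
Mole table: n_R = 1 − X; n_S = 2X; n_I = 2.88 (inert).
Total moles n_T = 3.88 + X.
y_i = n_i/n_T, p_i = y_i·P. K = p_S^2 / (p_R).
This yields a degree-2 equation in X; solving on (0,1), X = 0.796.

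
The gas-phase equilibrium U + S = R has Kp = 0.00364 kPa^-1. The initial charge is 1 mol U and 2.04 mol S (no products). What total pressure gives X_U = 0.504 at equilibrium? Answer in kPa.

P = 461 kPa

Take 1 mol U as basis and let X be its fractional conversion, so ξ = X.
Species balance: n_U = 1 − X; n_S = 2.04 − X; n_R = X.
n_T = Σnᵢ = 3.04 − X.
Kp = p_R / (p_U p_S) with p_i = (n_i/n_T)·P.
At X = 0.504: the mole-fraction product g(X) = Π y_i^ν_i = 1.678. Since Kp = g(X)·P^{-1}, P = (g/Kp)^(1/1) = (1.678/0.00364)^(1/1) = 461 kPa.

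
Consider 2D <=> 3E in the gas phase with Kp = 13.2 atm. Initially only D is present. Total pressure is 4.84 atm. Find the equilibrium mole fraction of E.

Let X = conversion of D (basis 1 mol D); extent of reaction ξ = 0.5X.
At extent ξ: n_D = 1 − X; n_E = 1.5X.
Summing: n_T = 1 + 0.5X.
Mole fractions y_i = n_i/n_T; Kp = p_E^3 / (p_D^2) with p_i = y_i·P.
Substituting and setting equal to 13.2 atm gives a polynomial in X; the root in (0,1) is X = 0.574.
Then n_E = 0.861, n_T = 1.29, so y_E = 0.669.

y_E = 0.669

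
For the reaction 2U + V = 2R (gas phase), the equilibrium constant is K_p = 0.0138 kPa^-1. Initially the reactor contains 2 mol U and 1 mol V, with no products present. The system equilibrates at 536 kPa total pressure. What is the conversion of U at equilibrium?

Let X = conversion of U (basis 2 mol U); extent of reaction ξ = X.
At extent ξ: n_U = 2 − 2X; n_V = 1 − X; n_R = 2X.
Summing: n_T = 3 − X.
y_i = n_i/n_T, p_i = y_i·P. K_p = p_R^2 / (p_U^2 p_V).
Substituting and setting equal to 0.0138 kPa^-1 gives a polynomial in X; the root in (0,1) is X = 0.540.

X = 0.540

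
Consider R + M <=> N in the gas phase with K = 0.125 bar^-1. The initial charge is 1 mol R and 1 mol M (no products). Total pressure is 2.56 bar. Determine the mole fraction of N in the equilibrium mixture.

y_N = 0.069

Basis: 1 mol R initially; let X = conversion of R. Extent ξ = X.
Moles: n_R = 1 − X; n_M = 1 − X; n_N = X.
n_T = Σnᵢ = 2 − X.
With p_i = (n_i/n_T)P, K = p_N / (p_R p_M).
Setting this equal to 0.125 bar^-1 and taking the physical root (0 < X < 1) gives X = 0.130.
Then n_N = 0.13, n_T = 1.87, so y_N = 0.069.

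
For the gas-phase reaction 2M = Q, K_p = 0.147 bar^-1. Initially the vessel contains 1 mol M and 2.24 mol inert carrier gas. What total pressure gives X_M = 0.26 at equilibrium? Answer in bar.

P = 5.02 bar

Basis: 1 mol M initially; let X = conversion of M. Extent ξ = 0.5X.
At extent ξ: n_M = 1 − X; n_Q = 0.5X; n_I = 2.24 (inert).
n_T = Σnᵢ = 3.24 − 0.5X.
K_p = p_Q / (p_M^2) with p_i = (n_i/n_T)·P.
At X = 0.26: the mole-fraction product g(X) = Π y_i^ν_i = 0.7383. Since K_p = g(X)·P^{-1}, P = (g/K_p)^(1/1) = (0.7383/0.147)^(1/1) = 5.02 bar.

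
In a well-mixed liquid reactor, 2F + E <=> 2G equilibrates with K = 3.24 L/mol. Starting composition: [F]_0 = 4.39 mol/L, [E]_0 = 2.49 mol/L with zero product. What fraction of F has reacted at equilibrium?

Let X = conversion of F; extent ξ = 4.39X/2 mol/L.
Concentrations: [F] = 4.39 − 4.39X; [E] = 2.49 − 2.19X; [G] = 4.39X.
K = [G]^2 / ([F]^2 [E]).
Setting equal to 3.24 and solving for X on (0,1) gives X = 0.650.

X = 0.650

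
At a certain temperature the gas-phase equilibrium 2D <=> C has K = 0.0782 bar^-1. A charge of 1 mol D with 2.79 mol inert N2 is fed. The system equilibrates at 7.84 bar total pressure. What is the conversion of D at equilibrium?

Basis: 1 mol D initially; let X = conversion of D. Extent ξ = 0.5X.
Moles: n_D = 1 − X; n_C = 0.5X; n_I = 2.79 (inert).
Summing: n_T = 3.79 − 0.5X.
y_i = n_i/n_T, p_i = y_i·P. K = p_C / (p_D^2).
This yields a degree-2 equation in X; solving on (0,1), X = 0.208.

X = 0.208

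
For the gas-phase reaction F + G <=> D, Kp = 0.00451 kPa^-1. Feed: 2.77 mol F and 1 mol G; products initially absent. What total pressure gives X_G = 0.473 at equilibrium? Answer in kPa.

P = 286 kPa

Take 1 mol G as basis and let X be its fractional conversion, so ξ = X.
Species balance: n_F = 2.77 − X; n_G = 1 − X; n_D = X.
n_T = Σnᵢ = 3.77 − X.
Kp = p_D / (p_F p_G) with p_i = (n_i/n_T)·P.
At X = 0.473: the mole-fraction product g(X) = Π y_i^ν_i = 1.288. Since Kp = g(X)·P^{-1}, P = (g/Kp)^(1/1) = (1.288/0.00451)^(1/1) = 286 kPa.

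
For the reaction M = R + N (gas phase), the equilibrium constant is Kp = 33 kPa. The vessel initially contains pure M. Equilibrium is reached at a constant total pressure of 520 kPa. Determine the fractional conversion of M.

Basis: 1 mol M initially; let X = conversion of M. Extent ξ = X.
Moles: n_M = 1 − X; n_R = X; n_N = X.
Total moles n_T = 1 + X.
Mole fractions y_i = n_i/n_T; Kp = p_R p_N / (p_M) with p_i = y_i·P.
This yields a degree-2 equation in X; solving on (0,1), X = 0.244.

X = 0.244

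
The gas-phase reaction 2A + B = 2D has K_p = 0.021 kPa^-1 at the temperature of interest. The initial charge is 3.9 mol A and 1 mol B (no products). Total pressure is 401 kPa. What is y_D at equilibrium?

y_D = 0.379

Basis: 1 mol B initially; let X = conversion of B. Extent ξ = X.
At extent ξ: n_A = 3.9 − 2X; n_B = 1 − X; n_D = 2X.
Summing: n_T = 4.9 − X.
y_i = n_i/n_T, p_i = y_i·P. K_p = p_D^2 / (p_A^2 p_B).
Setting this equal to 0.021 kPa^-1 and taking the physical root (0 < X < 1) gives X = 0.781.
Then n_D = 1.56, n_T = 4.12, so y_D = 0.379.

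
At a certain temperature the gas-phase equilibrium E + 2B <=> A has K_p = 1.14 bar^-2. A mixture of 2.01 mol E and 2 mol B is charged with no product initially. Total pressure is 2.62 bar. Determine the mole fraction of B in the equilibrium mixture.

y_B = 0.251

Basis: 2 mol B initially; let X = conversion of B. Extent ξ = X.
At extent ξ: n_E = 2.01 − X; n_B = 2 − 2X; n_A = X.
n_T = Σnᵢ = 4.01 − 2X.
Mole fractions y_i = n_i/n_T; K_p = p_A / (p_E p_B^2) with p_i = y_i·P.
Setting this equal to 1.14 bar^-2 and taking the physical root (0 < X < 1) gives X = 0.663.
Then n_B = 0.673, n_T = 2.68, so y_B = 0.251.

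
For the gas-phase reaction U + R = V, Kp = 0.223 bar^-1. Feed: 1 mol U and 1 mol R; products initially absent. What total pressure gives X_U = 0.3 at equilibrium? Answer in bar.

Take 1 mol U as basis and let X be its fractional conversion, so ξ = X.
Species balance: n_U = 1 − X; n_R = 1 − X; n_V = X.
Summing: n_T = 2 − X.
Kp = p_V / (p_U p_R) with p_i = (n_i/n_T)·P.
At X = 0.3: the mole-fraction product g(X) = Π y_i^ν_i = 1.041. Since Kp = g(X)·P^{-1}, P = (g/Kp)^(1/1) = (1.041/0.223)^(1/1) = 4.67 bar.

P = 4.67 bar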